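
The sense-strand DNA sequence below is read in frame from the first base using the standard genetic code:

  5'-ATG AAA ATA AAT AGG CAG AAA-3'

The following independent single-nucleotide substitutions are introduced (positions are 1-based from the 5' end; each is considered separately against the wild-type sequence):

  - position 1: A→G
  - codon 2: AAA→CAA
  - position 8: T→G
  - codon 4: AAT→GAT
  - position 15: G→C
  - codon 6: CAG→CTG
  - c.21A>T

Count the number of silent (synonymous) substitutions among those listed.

0

Codon 1: ATG (Met) → GTG (Val) — missense.
Codon 2: AAA (Lys) → CAA (Gln) — missense.
Codon 3: ATA (Ile) → AGA (Arg) — missense.
Codon 4: AAT (Asn) → GAT (Asp) — missense.
Codon 5: AGG (Arg) → AGC (Ser) — missense.
Codon 6: CAG (Gln) → CTG (Leu) — missense.
Codon 7: AAA (Lys) → AAT (Asn) — missense.
Synonymous: 0 of 7.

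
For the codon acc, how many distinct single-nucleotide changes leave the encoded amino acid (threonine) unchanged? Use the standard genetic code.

3

Position 1: none → 0 synonymous.
Position 2: none → 0 synonymous.
Position 3: ACU, ACA, ACG → 3 synonymous.
Total: 0 + 0 + 3 = 3.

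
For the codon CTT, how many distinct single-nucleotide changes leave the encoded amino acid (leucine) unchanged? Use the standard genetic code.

3

Position 1: none → 0 synonymous.
Position 2: none → 0 synonymous.
Position 3: CTC, CTA, CTG → 3 synonymous.
Total: 0 + 0 + 3 = 3.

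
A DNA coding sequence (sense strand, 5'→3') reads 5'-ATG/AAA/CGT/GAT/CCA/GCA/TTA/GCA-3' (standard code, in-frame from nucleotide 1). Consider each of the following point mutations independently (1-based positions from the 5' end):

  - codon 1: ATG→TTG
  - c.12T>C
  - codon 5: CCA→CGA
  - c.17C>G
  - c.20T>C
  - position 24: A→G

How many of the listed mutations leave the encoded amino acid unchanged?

Codon 1: ATG (Met) → TTG (Leu) — missense.
Codon 4: GAT (Asp) → GAC (Asp) — synonymous.
Codon 5: CCA (Pro) → CGA (Arg) — missense.
Codon 6: GCA (Ala) → GGA (Gly) — missense.
Codon 7: TTA (Leu) → TCA (Ser) — missense.
Codon 8: GCA (Ala) → GCG (Ala) — synonymous.
Synonymous: 2 of 6.

2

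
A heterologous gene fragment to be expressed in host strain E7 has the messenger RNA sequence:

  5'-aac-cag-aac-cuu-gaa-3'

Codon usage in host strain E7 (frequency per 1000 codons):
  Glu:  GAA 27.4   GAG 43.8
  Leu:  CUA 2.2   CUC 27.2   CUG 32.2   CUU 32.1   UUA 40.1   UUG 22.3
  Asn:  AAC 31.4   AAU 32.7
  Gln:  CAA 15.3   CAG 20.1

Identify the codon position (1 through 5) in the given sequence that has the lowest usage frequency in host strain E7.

2

Codon 1 AAC (Asn): 31.4 per 1000.
Codon 2 CAG (Gln): 20.1 per 1000.
Codon 3 AAC (Asn): 31.4 per 1000.
Codon 4 CUU (Leu): 32.1 per 1000.
Codon 5 GAA (Glu): 27.4 per 1000.
Lowest frequency is 20.1 at codon 2.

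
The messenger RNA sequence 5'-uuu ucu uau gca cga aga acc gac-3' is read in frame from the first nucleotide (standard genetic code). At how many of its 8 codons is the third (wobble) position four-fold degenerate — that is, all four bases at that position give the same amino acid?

Codon 1 UUU (Phe): third position 2-fold.
Codon 2 UCU (Ser): third position 4-fold.
Codon 3 UAU (Tyr): third position 2-fold.
Codon 4 GCA (Ala): third position 4-fold.
Codon 5 CGA (Arg): third position 4-fold.
Codon 6 AGA (Arg): third position 2-fold.
Codon 7 ACC (Thr): third position 4-fold.
Codon 8 GAC (Asp): third position 2-fold.
Four-fold degenerate third positions: 4.

4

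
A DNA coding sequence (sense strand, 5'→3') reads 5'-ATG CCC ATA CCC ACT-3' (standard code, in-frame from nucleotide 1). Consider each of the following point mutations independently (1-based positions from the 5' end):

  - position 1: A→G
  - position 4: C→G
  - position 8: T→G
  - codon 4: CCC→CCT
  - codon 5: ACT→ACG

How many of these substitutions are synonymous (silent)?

2

Codon 1: ATG (Met) → GTG (Val) — missense.
Codon 2: CCC (Pro) → GCC (Ala) — missense.
Codon 3: ATA (Ile) → AGA (Arg) — missense.
Codon 4: CCC (Pro) → CCT (Pro) — synonymous.
Codon 5: ACT (Thr) → ACG (Thr) — synonymous.
Synonymous: 2 of 5.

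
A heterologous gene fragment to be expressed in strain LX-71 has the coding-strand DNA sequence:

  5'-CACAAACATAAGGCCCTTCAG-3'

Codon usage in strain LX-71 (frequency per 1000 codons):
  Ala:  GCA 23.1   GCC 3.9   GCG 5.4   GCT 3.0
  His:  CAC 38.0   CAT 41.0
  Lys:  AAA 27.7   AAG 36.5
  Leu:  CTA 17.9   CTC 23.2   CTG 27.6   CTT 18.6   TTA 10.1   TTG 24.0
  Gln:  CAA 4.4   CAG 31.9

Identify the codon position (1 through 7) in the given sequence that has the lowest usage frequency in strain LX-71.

Codon 1 CAC (His): 38.0 per 1000.
Codon 2 AAA (Lys): 27.7 per 1000.
Codon 3 CAT (His): 41.0 per 1000.
Codon 4 AAG (Lys): 36.5 per 1000.
Codon 5 GCC (Ala): 3.9 per 1000.
Codon 6 CTT (Leu): 18.6 per 1000.
Codon 7 CAG (Gln): 31.9 per 1000.
Lowest frequency is 3.9 at codon 5.

5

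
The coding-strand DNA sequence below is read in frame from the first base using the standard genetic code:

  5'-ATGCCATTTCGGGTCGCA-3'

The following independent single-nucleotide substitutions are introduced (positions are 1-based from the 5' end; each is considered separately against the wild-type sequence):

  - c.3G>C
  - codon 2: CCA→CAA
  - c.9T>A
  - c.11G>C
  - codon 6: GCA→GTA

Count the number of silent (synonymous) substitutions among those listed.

0

Codon 1: ATG (Met) → ATC (Ile) — missense.
Codon 2: CCA (Pro) → CAA (Gln) — missense.
Codon 3: TTT (Phe) → TTA (Leu) — missense.
Codon 4: CGG (Arg) → CCG (Pro) — missense.
Codon 6: GCA (Ala) → GTA (Val) — missense.
Synonymous: 0 of 5.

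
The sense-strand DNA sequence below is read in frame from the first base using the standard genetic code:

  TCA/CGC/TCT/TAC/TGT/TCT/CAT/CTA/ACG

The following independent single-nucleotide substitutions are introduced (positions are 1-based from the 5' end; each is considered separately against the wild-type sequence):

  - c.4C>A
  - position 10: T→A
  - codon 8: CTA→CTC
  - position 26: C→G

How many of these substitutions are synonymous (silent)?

1

Codon 2: CGC (Arg) → AGC (Ser) — missense.
Codon 4: TAC (Tyr) → AAC (Asn) — missense.
Codon 8: CTA (Leu) → CTC (Leu) — synonymous.
Codon 9: ACG (Thr) → AGG (Arg) — missense.
Synonymous: 1 of 4.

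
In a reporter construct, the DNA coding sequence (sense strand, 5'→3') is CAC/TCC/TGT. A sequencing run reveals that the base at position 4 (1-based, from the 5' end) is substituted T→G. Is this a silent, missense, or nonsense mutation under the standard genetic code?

missense

Position 4 falls in codon 2: TCC → Ser.
After the substitution the codon is GCC → Ala.
Ser ≠ Ala, so this is a missense mutation.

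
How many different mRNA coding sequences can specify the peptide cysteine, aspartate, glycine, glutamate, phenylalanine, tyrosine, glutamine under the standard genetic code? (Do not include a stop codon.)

Cys: 2 codons.
Asp: 2 codons.
Gly: 4 codons.
Glu: 2 codons.
Phe: 2 codons.
Tyr: 2 codons.
Gln: 2 codons.
2 × 2 × 4 × 2 × 2 × 2 × 2 = 256.

256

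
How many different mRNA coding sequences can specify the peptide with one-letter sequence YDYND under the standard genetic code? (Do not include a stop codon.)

32

Tyr: 2 codons.
Asp: 2 codons.
Tyr: 2 codons.
Asn: 2 codons.
Asp: 2 codons.
2 × 2 × 2 × 2 × 2 = 32.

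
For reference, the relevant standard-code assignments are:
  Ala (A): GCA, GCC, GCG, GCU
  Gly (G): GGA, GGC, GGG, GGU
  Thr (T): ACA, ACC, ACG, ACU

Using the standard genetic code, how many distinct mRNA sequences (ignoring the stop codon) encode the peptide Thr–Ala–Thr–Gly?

Thr: 4 codons.
Ala: 4 codons.
Thr: 4 codons.
Gly: 4 codons.
4 × 4 × 4 × 4 = 256.

256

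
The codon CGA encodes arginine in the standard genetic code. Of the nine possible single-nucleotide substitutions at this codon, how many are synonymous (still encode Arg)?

4

Position 1: AGA → 1 synonymous.
Position 2: none → 0 synonymous.
Position 3: CGT, CGC, CGG → 3 synonymous.
Total: 1 + 0 + 3 = 4.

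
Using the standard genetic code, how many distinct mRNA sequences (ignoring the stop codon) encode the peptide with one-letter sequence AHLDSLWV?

Ala: 4 codons.
His: 2 codons.
Leu: 6 codons.
Asp: 2 codons.
Ser: 6 codons.
Leu: 6 codons.
Trp: 1 codon.
Val: 4 codons.
4 × 2 × 6 × 2 × 6 × 6 × 1 × 4 = 13824.

13824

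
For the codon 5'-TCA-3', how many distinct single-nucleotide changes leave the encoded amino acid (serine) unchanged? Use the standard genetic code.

Position 1: none → 0 synonymous.
Position 2: none → 0 synonymous.
Position 3: TCT, TCC, TCG → 3 synonymous.
Total: 0 + 0 + 3 = 3.

3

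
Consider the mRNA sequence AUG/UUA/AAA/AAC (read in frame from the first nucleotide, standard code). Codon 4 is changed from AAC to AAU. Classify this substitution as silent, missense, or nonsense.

silent

Position 12 falls in codon 4: AAC → Asn.
After the substitution the codon is AAU → Asn.
Both encode Asn, so the change is synonymous.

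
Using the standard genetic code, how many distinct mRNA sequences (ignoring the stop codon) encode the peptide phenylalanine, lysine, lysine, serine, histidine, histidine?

Phe: 2 codons.
Lys: 2 codons.
Lys: 2 codons.
Ser: 6 codons.
His: 2 codons.
His: 2 codons.
2 × 2 × 2 × 6 × 2 × 2 = 192.

192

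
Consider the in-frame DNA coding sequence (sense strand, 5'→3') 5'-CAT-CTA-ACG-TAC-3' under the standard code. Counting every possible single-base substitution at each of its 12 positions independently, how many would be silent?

9

Codon 1 (CAT, His): 1 synonymous substitution.
Codon 2 (CTA, Leu): 4 synonymous substitutions.
Codon 3 (ACG, Thr): 3 synonymous substitutions.
Codon 4 (TAC, Tyr): 1 synonymous substitution.
Total: 1 + 4 + 3 + 1 = 9.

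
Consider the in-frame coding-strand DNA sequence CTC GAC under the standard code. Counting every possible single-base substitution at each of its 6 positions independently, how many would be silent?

Codon 1 (CTC, Leu): 3 synonymous substitutions.
Codon 2 (GAC, Asp): 1 synonymous substitution.
Total: 3 + 1 = 4.

4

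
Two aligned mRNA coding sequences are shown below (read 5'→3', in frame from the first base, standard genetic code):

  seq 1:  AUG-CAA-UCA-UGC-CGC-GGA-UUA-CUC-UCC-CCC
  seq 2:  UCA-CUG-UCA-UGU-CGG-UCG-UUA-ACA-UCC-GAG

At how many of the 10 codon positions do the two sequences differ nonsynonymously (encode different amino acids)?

5

Codon 1: AUG Met / UCA Ser — nonsynonymous.
Codon 2: CAA Gln / CUG Leu — nonsynonymous.
Codon 3: UCA Ser / UCA Ser — identical.
Codon 4: UGC Cys / UGU Cys — synonymous.
Codon 5: CGC Arg / CGG Arg — synonymous.
Codon 6: GGA Gly / UCG Ser — nonsynonymous.
Codon 7: UUA Leu / UUA Leu — identical.
Codon 8: CUC Leu / ACA Thr — nonsynonymous.
Codon 9: UCC Ser / UCC Ser — identical.
Codon 10: CCC Pro / GAG Glu — nonsynonymous.
Nonsynonymous differences: 5.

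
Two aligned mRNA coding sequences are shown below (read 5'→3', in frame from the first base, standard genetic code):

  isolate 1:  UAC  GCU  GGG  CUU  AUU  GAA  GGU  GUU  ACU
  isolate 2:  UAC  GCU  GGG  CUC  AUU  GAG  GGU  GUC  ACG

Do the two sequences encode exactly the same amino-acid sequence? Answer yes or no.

Codon 1: UAC Tyr / UAC Tyr — identical.
Codon 2: GCU Ala / GCU Ala — identical.
Codon 3: GGG Gly / GGG Gly — identical.
Codon 4: CUU Leu / CUC Leu — synonymous.
Codon 5: AUU Ile / AUU Ile — identical.
Codon 6: GAA Glu / GAG Glu — synonymous.
Codon 7: GGU Gly / GGU Gly — identical.
Codon 8: GUU Val / GUC Val — synonymous.
Codon 9: ACU Thr / ACG Thr — synonymous.
Nonsynonymous differences: 0 → same protein.

yes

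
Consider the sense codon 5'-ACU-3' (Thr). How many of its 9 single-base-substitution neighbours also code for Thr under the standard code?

3

Position 1: none → 0 synonymous.
Position 2: none → 0 synonymous.
Position 3: ACC, ACA, ACG → 3 synonymous.
Total: 0 + 0 + 3 = 3.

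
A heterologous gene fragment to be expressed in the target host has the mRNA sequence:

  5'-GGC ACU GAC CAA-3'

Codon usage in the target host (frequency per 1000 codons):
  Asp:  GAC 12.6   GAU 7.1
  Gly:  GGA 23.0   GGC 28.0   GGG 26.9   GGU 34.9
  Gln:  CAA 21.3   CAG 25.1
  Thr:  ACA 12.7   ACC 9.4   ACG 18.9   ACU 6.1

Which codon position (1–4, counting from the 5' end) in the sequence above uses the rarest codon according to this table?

Codon 1 GGC (Gly): 28.0 per 1000.
Codon 2 ACU (Thr): 6.1 per 1000.
Codon 3 GAC (Asp): 12.6 per 1000.
Codon 4 CAA (Gln): 21.3 per 1000.
Lowest frequency is 6.1 at codon 2.

2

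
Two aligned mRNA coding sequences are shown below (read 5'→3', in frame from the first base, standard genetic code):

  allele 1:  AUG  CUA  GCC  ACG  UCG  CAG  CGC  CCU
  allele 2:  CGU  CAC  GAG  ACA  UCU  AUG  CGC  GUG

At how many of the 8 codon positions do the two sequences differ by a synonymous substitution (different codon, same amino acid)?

2

Codon 1: AUG Met / CGU Arg — nonsynonymous.
Codon 2: CUA Leu / CAC His — nonsynonymous.
Codon 3: GCC Ala / GAG Glu — nonsynonymous.
Codon 4: ACG Thr / ACA Thr — synonymous.
Codon 5: UCG Ser / UCU Ser — synonymous.
Codon 6: CAG Gln / AUG Met — nonsynonymous.
Codon 7: CGC Arg / CGC Arg — identical.
Codon 8: CCU Pro / GUG Val — nonsynonymous.
Synonymous differences: 2.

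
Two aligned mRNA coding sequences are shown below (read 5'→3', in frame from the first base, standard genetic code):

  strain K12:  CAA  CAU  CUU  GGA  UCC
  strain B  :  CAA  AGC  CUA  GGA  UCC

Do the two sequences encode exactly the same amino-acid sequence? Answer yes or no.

Codon 1: CAA Gln / CAA Gln — identical.
Codon 2: CAU His / AGC Ser — nonsynonymous.
Codon 3: CUU Leu / CUA Leu — synonymous.
Codon 4: GGA Gly / GGA Gly — identical.
Codon 5: UCC Ser / UCC Ser — identical.
Nonsynonymous differences: 1 → different protein.

no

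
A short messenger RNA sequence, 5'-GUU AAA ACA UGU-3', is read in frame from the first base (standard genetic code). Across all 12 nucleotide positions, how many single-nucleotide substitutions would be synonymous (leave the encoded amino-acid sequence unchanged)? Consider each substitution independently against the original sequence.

Codon 1 (GUU, Val): 3 synonymous substitutions.
Codon 2 (AAA, Lys): 1 synonymous substitution.
Codon 3 (ACA, Thr): 3 synonymous substitutions.
Codon 4 (UGU, Cys): 1 synonymous substitution.
Total: 3 + 1 + 3 + 1 = 8.

8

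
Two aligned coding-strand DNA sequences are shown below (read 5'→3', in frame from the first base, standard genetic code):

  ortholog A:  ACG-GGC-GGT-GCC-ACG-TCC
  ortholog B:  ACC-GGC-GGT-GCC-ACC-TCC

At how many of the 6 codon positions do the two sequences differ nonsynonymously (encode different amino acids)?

Codon 1: ACG Thr / ACC Thr — synonymous.
Codon 2: GGC Gly / GGC Gly — identical.
Codon 3: GGT Gly / GGT Gly — identical.
Codon 4: GCC Ala / GCC Ala — identical.
Codon 5: ACG Thr / ACC Thr — synonymous.
Codon 6: TCC Ser / TCC Ser — identical.
Nonsynonymous differences: 0.

0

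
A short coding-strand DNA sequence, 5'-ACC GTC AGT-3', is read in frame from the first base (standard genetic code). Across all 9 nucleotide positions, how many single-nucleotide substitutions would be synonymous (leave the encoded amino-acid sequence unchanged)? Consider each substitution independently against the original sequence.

Codon 1 (ACC, Thr): 3 synonymous substitutions.
Codon 2 (GTC, Val): 3 synonymous substitutions.
Codon 3 (AGT, Ser): 1 synonymous substitution.
Total: 3 + 3 + 1 = 7.

7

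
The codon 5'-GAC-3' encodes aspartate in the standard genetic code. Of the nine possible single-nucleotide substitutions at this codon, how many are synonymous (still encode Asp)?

Position 1: none → 0 synonymous.
Position 2: none → 0 synonymous.
Position 3: GAU → 1 synonymous.
Total: 0 + 0 + 1 = 1.

1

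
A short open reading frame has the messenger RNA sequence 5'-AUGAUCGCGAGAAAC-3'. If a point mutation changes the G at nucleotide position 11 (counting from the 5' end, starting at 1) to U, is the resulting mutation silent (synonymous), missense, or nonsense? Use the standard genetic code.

missense

Position 11 falls in codon 4: AGA → Arg.
After the substitution the codon is AUA → Ile.
Arg ≠ Ile, so this is a missense mutation.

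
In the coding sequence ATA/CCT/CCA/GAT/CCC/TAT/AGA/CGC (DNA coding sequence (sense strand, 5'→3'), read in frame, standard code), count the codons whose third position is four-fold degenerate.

Codon 1 ATA (Ile): third position 3-fold.
Codon 2 CCT (Pro): third position 4-fold.
Codon 3 CCA (Pro): third position 4-fold.
Codon 4 GAT (Asp): third position 2-fold.
Codon 5 CCC (Pro): third position 4-fold.
Codon 6 TAT (Tyr): third position 2-fold.
Codon 7 AGA (Arg): third position 2-fold.
Codon 8 CGC (Arg): third position 4-fold.
Four-fold degenerate third positions: 4.

4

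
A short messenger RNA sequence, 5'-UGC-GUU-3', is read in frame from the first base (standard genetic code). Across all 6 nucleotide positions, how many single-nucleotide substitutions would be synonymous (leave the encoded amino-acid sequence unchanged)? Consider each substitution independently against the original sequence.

4

Codon 1 (UGC, Cys): 1 synonymous substitution.
Codon 2 (GUU, Val): 3 synonymous substitutions.
Total: 1 + 3 = 4.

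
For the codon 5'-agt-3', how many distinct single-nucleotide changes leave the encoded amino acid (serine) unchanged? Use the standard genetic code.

1

Position 1: none → 0 synonymous.
Position 2: none → 0 synonymous.
Position 3: AGC → 1 synonymous.
Total: 0 + 0 + 1 = 1.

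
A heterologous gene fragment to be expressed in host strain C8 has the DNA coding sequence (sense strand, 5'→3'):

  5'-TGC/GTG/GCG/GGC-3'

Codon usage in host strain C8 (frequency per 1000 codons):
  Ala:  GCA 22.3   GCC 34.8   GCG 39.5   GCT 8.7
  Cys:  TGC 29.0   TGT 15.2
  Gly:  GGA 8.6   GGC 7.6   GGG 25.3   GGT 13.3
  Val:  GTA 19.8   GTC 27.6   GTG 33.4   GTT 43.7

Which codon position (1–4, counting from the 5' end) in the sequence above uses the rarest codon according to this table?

4

Codon 1 TGC (Cys): 29.0 per 1000.
Codon 2 GTG (Val): 33.4 per 1000.
Codon 3 GCG (Ala): 39.5 per 1000.
Codon 4 GGC (Gly): 7.6 per 1000.
Lowest frequency is 7.6 at codon 4.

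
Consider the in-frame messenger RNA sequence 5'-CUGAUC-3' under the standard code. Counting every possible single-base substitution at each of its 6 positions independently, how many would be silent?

6

Codon 1 (CUG, Leu): 4 synonymous substitutions.
Codon 2 (AUC, Ile): 2 synonymous substitutions.
Total: 4 + 2 = 6.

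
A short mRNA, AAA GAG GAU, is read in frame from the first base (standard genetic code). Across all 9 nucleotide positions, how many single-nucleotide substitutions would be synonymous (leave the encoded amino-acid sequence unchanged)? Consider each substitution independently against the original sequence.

3

Codon 1 (AAA, Lys): 1 synonymous substitution.
Codon 2 (GAG, Glu): 1 synonymous substitution.
Codon 3 (GAU, Asp): 1 synonymous substitution.
Total: 1 + 1 + 1 = 3.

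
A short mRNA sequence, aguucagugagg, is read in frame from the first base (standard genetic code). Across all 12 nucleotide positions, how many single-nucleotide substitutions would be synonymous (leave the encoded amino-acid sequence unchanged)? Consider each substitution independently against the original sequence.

Codon 1 (AGU, Ser): 1 synonymous substitution.
Codon 2 (UCA, Ser): 3 synonymous substitutions.
Codon 3 (GUG, Val): 3 synonymous substitutions.
Codon 4 (AGG, Arg): 2 synonymous substitutions.
Total: 1 + 3 + 3 + 2 = 9.

9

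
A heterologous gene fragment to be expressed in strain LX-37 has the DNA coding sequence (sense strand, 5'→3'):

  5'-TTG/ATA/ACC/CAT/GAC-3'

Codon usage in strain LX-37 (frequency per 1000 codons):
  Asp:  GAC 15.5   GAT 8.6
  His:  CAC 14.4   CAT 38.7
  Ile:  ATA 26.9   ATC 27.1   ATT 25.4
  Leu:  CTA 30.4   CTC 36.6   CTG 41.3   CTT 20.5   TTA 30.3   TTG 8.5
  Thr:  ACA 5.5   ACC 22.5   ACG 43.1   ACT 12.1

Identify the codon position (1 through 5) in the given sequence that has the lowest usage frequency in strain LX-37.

1

Codon 1 TTG (Leu): 8.5 per 1000.
Codon 2 ATA (Ile): 26.9 per 1000.
Codon 3 ACC (Thr): 22.5 per 1000.
Codon 4 CAT (His): 38.7 per 1000.
Codon 5 GAC (Asp): 15.5 per 1000.
Lowest frequency is 8.5 at codon 1.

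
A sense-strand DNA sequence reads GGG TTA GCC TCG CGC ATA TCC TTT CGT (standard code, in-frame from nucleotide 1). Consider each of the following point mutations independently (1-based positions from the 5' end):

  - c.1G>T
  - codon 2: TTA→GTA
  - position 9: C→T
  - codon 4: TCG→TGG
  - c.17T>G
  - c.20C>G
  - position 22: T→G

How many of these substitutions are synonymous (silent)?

1

Codon 1: GGG (Gly) → TGG (Trp) — missense.
Codon 2: TTA (Leu) → GTA (Val) — missense.
Codon 3: GCC (Ala) → GCT (Ala) — synonymous.
Codon 4: TCG (Ser) → TGG (Trp) — missense.
Codon 6: ATA (Ile) → AGA (Arg) — missense.
Codon 7: TCC (Ser) → TGC (Cys) — missense.
Codon 8: TTT (Phe) → GTT (Val) — missense.
Synonymous: 1 of 7.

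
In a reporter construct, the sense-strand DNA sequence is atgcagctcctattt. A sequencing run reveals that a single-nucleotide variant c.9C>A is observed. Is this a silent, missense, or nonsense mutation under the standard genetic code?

silent

Position 9 falls in codon 3: CTC → Leu.
After the substitution the codon is CTA → Leu.
Both encode Leu, so the change is synonymous.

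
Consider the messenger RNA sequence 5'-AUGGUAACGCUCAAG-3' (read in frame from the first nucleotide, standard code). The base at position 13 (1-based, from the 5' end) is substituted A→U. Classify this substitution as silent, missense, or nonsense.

nonsense

Position 13 falls in codon 5: AAG → Lys.
After the substitution the codon is UAG → Stop.
The new codon is a stop codon, so this is a nonsense mutation.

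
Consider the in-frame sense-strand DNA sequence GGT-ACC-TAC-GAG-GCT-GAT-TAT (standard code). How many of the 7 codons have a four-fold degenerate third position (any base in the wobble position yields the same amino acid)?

3

Codon 1 GGT (Gly): third position 4-fold.
Codon 2 ACC (Thr): third position 4-fold.
Codon 3 TAC (Tyr): third position 2-fold.
Codon 4 GAG (Glu): third position 2-fold.
Codon 5 GCT (Ala): third position 4-fold.
Codon 6 GAT (Asp): third position 2-fold.
Codon 7 TAT (Tyr): third position 2-fold.
Four-fold degenerate third positions: 3.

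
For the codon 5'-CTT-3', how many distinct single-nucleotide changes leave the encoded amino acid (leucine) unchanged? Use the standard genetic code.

Position 1: none → 0 synonymous.
Position 2: none → 0 synonymous.
Position 3: CTC, CTA, CTG → 3 synonymous.
Total: 0 + 0 + 3 = 3.

3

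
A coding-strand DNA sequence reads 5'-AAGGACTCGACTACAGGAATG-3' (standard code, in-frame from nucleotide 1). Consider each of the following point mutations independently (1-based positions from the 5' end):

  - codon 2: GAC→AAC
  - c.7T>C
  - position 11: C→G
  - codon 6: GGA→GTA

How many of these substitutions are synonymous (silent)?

Codon 2: GAC (Asp) → AAC (Asn) — missense.
Codon 3: TCG (Ser) → CCG (Pro) — missense.
Codon 4: ACT (Thr) → AGT (Ser) — missense.
Codon 6: GGA (Gly) → GTA (Val) — missense.
Synonymous: 0 of 4.

0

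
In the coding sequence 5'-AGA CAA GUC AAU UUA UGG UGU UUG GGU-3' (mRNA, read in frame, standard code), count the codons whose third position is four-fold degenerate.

2

Codon 1 AGA (Arg): third position 2-fold.
Codon 2 CAA (Gln): third position 2-fold.
Codon 3 GUC (Val): third position 4-fold.
Codon 4 AAU (Asn): third position 2-fold.
Codon 5 UUA (Leu): third position 2-fold.
Codon 6 UGG (Trp): third position 1-fold.
Codon 7 UGU (Cys): third position 2-fold.
Codon 8 UUG (Leu): third position 2-fold.
Codon 9 GGU (Gly): third position 4-fold.
Four-fold degenerate third positions: 2.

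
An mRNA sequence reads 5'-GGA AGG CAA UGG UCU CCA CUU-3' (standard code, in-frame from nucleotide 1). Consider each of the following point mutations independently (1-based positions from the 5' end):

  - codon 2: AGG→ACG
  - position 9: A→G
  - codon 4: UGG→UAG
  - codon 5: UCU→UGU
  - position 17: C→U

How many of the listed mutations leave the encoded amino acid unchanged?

1

Codon 2: AGG (Arg) → ACG (Thr) — missense.
Codon 3: CAA (Gln) → CAG (Gln) — synonymous.
Codon 4: UGG (Trp) → UAG (Stop) — nonsense.
Codon 5: UCU (Ser) → UGU (Cys) — missense.
Codon 6: CCA (Pro) → CUA (Leu) — missense.
Synonymous: 1 of 5.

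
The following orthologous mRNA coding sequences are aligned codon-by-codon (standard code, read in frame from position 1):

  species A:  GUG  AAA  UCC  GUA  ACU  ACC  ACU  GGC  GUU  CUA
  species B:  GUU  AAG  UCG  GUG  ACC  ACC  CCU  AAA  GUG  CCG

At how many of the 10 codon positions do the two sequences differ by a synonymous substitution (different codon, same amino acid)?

Codon 1: GUG Val / GUU Val — synonymous.
Codon 2: AAA Lys / AAG Lys — synonymous.
Codon 3: UCC Ser / UCG Ser — synonymous.
Codon 4: GUA Val / GUG Val — synonymous.
Codon 5: ACU Thr / ACC Thr — synonymous.
Codon 6: ACC Thr / ACC Thr — identical.
Codon 7: ACU Thr / CCU Pro — nonsynonymous.
Codon 8: GGC Gly / AAA Lys — nonsynonymous.
Codon 9: GUU Val / GUG Val — synonymous.
Codon 10: CUA Leu / CCG Pro — nonsynonymous.
Synonymous differences: 6.

6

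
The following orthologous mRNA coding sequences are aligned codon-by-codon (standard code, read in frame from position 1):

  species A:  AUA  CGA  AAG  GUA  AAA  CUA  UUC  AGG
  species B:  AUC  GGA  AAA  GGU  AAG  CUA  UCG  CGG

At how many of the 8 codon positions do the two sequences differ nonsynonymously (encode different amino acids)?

Codon 1: AUA Ile / AUC Ile — synonymous.
Codon 2: CGA Arg / GGA Gly — nonsynonymous.
Codon 3: AAG Lys / AAA Lys — synonymous.
Codon 4: GUA Val / GGU Gly — nonsynonymous.
Codon 5: AAA Lys / AAG Lys — synonymous.
Codon 6: CUA Leu / CUA Leu — identical.
Codon 7: UUC Phe / UCG Ser — nonsynonymous.
Codon 8: AGG Arg / CGG Arg — synonymous.
Nonsynonymous differences: 3.

3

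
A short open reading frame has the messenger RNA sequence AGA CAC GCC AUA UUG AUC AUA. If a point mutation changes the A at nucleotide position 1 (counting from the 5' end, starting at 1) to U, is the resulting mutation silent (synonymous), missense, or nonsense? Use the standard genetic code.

Position 1 falls in codon 1: AGA → Arg.
After the substitution the codon is UGA → Stop.
The new codon is a stop codon, so this is a nonsense mutation.

nonsense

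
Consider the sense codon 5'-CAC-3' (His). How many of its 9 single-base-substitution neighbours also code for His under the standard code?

Position 1: none → 0 synonymous.
Position 2: none → 0 synonymous.
Position 3: CAU → 1 synonymous.
Total: 0 + 0 + 1 = 1.

1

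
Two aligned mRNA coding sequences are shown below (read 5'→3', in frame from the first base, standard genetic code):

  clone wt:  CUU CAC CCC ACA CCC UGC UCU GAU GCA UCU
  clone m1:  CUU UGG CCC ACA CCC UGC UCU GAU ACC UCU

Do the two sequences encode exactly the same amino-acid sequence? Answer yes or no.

no

Codon 1: CUU Leu / CUU Leu — identical.
Codon 2: CAC His / UGG Trp — nonsynonymous.
Codon 3: CCC Pro / CCC Pro — identical.
Codon 4: ACA Thr / ACA Thr — identical.
Codon 5: CCC Pro / CCC Pro — identical.
Codon 6: UGC Cys / UGC Cys — identical.
Codon 7: UCU Ser / UCU Ser — identical.
Codon 8: GAU Asp / GAU Asp — identical.
Codon 9: GCA Ala / ACC Thr — nonsynonymous.
Codon 10: UCU Ser / UCU Ser — identical.
Nonsynonymous differences: 2 → different protein.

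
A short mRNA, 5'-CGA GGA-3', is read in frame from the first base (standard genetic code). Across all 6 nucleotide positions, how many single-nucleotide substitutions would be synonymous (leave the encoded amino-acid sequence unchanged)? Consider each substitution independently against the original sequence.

Codon 1 (CGA, Arg): 4 synonymous substitutions.
Codon 2 (GGA, Gly): 3 synonymous substitutions.
Total: 4 + 3 = 7.

7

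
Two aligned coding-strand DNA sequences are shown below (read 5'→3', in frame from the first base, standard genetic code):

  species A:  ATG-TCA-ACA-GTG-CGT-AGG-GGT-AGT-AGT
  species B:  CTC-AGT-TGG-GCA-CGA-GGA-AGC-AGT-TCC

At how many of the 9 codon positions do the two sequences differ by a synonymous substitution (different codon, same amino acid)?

Codon 1: ATG Met / CTC Leu — nonsynonymous.
Codon 2: TCA Ser / AGT Ser — synonymous.
Codon 3: ACA Thr / TGG Trp — nonsynonymous.
Codon 4: GTG Val / GCA Ala — nonsynonymous.
Codon 5: CGT Arg / CGA Arg — synonymous.
Codon 6: AGG Arg / GGA Gly — nonsynonymous.
Codon 7: GGT Gly / AGC Ser — nonsynonymous.
Codon 8: AGT Ser / AGT Ser — identical.
Codon 9: AGT Ser / TCC Ser — synonymous.
Synonymous differences: 3.

3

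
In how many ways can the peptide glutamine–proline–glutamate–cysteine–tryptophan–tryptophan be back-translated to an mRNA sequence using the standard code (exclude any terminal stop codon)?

32

Gln: 2 codons.
Pro: 4 codons.
Glu: 2 codons.
Cys: 2 codons.
Trp: 1 codon.
Trp: 1 codon.
2 × 4 × 2 × 2 × 1 × 1 = 32.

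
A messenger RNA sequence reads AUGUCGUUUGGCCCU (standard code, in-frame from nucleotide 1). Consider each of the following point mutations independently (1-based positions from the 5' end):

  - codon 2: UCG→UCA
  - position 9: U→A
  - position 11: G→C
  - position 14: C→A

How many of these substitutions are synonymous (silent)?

Codon 2: UCG (Ser) → UCA (Ser) — synonymous.
Codon 3: UUU (Phe) → UUA (Leu) — missense.
Codon 4: GGC (Gly) → GCC (Ala) — missense.
Codon 5: CCU (Pro) → CAU (His) — missense.
Synonymous: 1 of 4.

1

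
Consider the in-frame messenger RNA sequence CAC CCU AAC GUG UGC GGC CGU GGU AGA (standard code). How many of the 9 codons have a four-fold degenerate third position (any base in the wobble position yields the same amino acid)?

5

Codon 1 CAC (His): third position 2-fold.
Codon 2 CCU (Pro): third position 4-fold.
Codon 3 AAC (Asn): third position 2-fold.
Codon 4 GUG (Val): third position 4-fold.
Codon 5 UGC (Cys): third position 2-fold.
Codon 6 GGC (Gly): third position 4-fold.
Codon 7 CGU (Arg): third position 4-fold.
Codon 8 GGU (Gly): third position 4-fold.
Codon 9 AGA (Arg): third position 2-fold.
Four-fold degenerate third positions: 5.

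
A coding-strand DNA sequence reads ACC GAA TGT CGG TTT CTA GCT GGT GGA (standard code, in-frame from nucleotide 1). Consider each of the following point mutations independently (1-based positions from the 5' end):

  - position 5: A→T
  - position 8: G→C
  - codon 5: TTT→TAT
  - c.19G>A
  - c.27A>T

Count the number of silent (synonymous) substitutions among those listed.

Codon 2: GAA (Glu) → GTA (Val) — missense.
Codon 3: TGT (Cys) → TCT (Ser) — missense.
Codon 5: TTT (Phe) → TAT (Tyr) — missense.
Codon 7: GCT (Ala) → ACT (Thr) — missense.
Codon 9: GGA (Gly) → GGT (Gly) — synonymous.
Synonymous: 1 of 5.

1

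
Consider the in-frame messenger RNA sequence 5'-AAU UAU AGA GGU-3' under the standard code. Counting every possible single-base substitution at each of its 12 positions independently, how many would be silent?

7

Codon 1 (AAU, Asn): 1 synonymous substitution.
Codon 2 (UAU, Tyr): 1 synonymous substitution.
Codon 3 (AGA, Arg): 2 synonymous substitutions.
Codon 4 (GGU, Gly): 3 synonymous substitutions.
Total: 1 + 1 + 2 + 3 = 7.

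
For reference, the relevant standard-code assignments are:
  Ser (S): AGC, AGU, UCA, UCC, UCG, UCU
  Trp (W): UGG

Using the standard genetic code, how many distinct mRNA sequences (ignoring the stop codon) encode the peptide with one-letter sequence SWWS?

Ser: 6 codons.
Trp: 1 codon.
Trp: 1 codon.
Ser: 6 codons.
6 × 1 × 1 × 6 = 36.

36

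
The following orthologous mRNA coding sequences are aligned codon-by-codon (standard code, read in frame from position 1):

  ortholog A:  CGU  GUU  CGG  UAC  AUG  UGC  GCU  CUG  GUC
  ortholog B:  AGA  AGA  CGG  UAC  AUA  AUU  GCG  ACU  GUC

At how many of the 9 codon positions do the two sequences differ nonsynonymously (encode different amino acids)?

Codon 1: CGU Arg / AGA Arg — synonymous.
Codon 2: GUU Val / AGA Arg — nonsynonymous.
Codon 3: CGG Arg / CGG Arg — identical.
Codon 4: UAC Tyr / UAC Tyr — identical.
Codon 5: AUG Met / AUA Ile — nonsynonymous.
Codon 6: UGC Cys / AUU Ile — nonsynonymous.
Codon 7: GCU Ala / GCG Ala — synonymous.
Codon 8: CUG Leu / ACU Thr — nonsynonymous.
Codon 9: GUC Val / GUC Val — identical.
Nonsynonymous differences: 4.

4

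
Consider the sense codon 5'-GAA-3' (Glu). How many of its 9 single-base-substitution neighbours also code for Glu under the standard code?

1

Position 1: none → 0 synonymous.
Position 2: none → 0 synonymous.
Position 3: GAG → 1 synonymous.
Total: 0 + 0 + 1 = 1.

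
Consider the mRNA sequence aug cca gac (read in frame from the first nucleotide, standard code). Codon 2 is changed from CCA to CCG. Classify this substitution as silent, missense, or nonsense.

Position 6 falls in codon 2: CCA → Pro.
After the substitution the codon is CCG → Pro.
Both encode Pro, so the change is synonymous.

silent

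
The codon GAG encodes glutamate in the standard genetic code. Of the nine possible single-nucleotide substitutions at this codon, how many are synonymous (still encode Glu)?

Position 1: none → 0 synonymous.
Position 2: none → 0 synonymous.
Position 3: GAA → 1 synonymous.
Total: 0 + 0 + 1 = 1.

1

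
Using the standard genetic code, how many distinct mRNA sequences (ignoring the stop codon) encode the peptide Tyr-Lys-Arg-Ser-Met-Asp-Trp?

288

Tyr: 2 codons.
Lys: 2 codons.
Arg: 6 codons.
Ser: 6 codons.
Met: 1 codon.
Asp: 2 codons.
Trp: 1 codon.
2 × 2 × 6 × 6 × 1 × 2 × 1 = 288.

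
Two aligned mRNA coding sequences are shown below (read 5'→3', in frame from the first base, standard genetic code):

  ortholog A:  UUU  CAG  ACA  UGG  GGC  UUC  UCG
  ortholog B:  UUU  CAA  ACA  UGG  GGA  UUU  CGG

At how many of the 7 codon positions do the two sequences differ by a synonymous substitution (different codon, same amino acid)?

3

Codon 1: UUU Phe / UUU Phe — identical.
Codon 2: CAG Gln / CAA Gln — synonymous.
Codon 3: ACA Thr / ACA Thr — identical.
Codon 4: UGG Trp / UGG Trp — identical.
Codon 5: GGC Gly / GGA Gly — synonymous.
Codon 6: UUC Phe / UUU Phe — synonymous.
Codon 7: UCG Ser / CGG Arg — nonsynonymous.
Synonymous differences: 3.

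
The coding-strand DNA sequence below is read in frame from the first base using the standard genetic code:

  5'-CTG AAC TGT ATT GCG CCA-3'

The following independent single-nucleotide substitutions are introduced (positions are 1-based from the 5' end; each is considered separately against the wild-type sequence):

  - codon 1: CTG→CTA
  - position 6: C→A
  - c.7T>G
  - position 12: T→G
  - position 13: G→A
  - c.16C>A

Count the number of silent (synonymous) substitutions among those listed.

1

Codon 1: CTG (Leu) → CTA (Leu) — synonymous.
Codon 2: AAC (Asn) → AAA (Lys) — missense.
Codon 3: TGT (Cys) → GGT (Gly) — missense.
Codon 4: ATT (Ile) → ATG (Met) — missense.
Codon 5: GCG (Ala) → ACG (Thr) — missense.
Codon 6: CCA (Pro) → ACA (Thr) — missense.
Synonymous: 1 of 6.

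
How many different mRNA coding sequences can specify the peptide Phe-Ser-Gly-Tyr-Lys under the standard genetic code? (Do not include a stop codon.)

192

Phe: 2 codons.
Ser: 6 codons.
Gly: 4 codons.
Tyr: 2 codons.
Lys: 2 codons.
2 × 6 × 4 × 2 × 2 = 192.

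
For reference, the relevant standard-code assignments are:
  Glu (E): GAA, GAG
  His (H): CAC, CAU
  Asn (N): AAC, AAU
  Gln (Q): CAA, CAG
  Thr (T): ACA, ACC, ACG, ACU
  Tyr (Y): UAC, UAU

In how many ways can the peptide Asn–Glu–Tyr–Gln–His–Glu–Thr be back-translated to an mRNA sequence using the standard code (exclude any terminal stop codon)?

Asn: 2 codons.
Glu: 2 codons.
Tyr: 2 codons.
Gln: 2 codons.
His: 2 codons.
Glu: 2 codons.
Thr: 4 codons.
2 × 2 × 2 × 2 × 2 × 2 × 4 = 256.

256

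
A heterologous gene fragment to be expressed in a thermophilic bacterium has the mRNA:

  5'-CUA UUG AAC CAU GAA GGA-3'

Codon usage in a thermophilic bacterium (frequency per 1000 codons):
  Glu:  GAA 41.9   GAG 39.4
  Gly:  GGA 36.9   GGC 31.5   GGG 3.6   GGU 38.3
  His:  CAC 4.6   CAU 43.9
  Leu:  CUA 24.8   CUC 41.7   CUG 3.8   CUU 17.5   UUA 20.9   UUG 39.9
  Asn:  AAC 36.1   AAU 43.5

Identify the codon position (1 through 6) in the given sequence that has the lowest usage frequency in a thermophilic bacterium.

1

Codon 1 CUA (Leu): 24.8 per 1000.
Codon 2 UUG (Leu): 39.9 per 1000.
Codon 3 AAC (Asn): 36.1 per 1000.
Codon 4 CAU (His): 43.9 per 1000.
Codon 5 GAA (Glu): 41.9 per 1000.
Codon 6 GGA (Gly): 36.9 per 1000.
Lowest frequency is 24.8 at codon 1.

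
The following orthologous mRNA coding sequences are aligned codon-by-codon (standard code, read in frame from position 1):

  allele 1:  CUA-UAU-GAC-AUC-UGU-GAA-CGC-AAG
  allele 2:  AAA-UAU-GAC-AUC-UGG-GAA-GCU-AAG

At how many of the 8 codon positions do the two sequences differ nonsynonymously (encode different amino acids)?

Codon 1: CUA Leu / AAA Lys — nonsynonymous.
Codon 2: UAU Tyr / UAU Tyr — identical.
Codon 3: GAC Asp / GAC Asp — identical.
Codon 4: AUC Ile / AUC Ile — identical.
Codon 5: UGU Cys / UGG Trp — nonsynonymous.
Codon 6: GAA Glu / GAA Glu — identical.
Codon 7: CGC Arg / GCU Ala — nonsynonymous.
Codon 8: AAG Lys / AAG Lys — identical.
Nonsynonymous differences: 3.

3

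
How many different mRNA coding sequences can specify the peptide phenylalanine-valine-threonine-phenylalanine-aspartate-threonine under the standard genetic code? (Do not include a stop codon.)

Phe: 2 codons.
Val: 4 codons.
Thr: 4 codons.
Phe: 2 codons.
Asp: 2 codons.
Thr: 4 codons.
2 × 4 × 4 × 2 × 2 × 4 = 512.

512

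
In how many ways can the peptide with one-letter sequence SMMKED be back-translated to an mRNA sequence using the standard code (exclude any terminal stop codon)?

48

Ser: 6 codons.
Met: 1 codon.
Met: 1 codon.
Lys: 2 codons.
Glu: 2 codons.
Asp: 2 codons.
6 × 1 × 1 × 2 × 2 × 2 = 48.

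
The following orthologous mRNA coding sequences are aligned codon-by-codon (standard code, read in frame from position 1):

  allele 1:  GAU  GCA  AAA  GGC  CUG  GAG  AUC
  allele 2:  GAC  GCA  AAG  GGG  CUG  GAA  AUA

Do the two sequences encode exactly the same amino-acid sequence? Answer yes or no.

Codon 1: GAU Asp / GAC Asp — synonymous.
Codon 2: GCA Ala / GCA Ala — identical.
Codon 3: AAA Lys / AAG Lys — synonymous.
Codon 4: GGC Gly / GGG Gly — synonymous.
Codon 5: CUG Leu / CUG Leu — identical.
Codon 6: GAG Glu / GAA Glu — synonymous.
Codon 7: AUC Ile / AUA Ile — synonymous.
Nonsynonymous differences: 0 → same protein.

yes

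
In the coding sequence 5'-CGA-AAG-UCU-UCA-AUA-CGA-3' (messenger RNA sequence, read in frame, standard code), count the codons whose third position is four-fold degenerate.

Codon 1 CGA (Arg): third position 4-fold.
Codon 2 AAG (Lys): third position 2-fold.
Codon 3 UCU (Ser): third position 4-fold.
Codon 4 UCA (Ser): third position 4-fold.
Codon 5 AUA (Ile): third position 3-fold.
Codon 6 CGA (Arg): third position 4-fold.
Four-fold degenerate third positions: 4.

4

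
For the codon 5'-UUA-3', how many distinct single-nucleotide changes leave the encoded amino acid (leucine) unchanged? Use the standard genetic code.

2

Position 1: CUA → 1 synonymous.
Position 2: none → 0 synonymous.
Position 3: UUG → 1 synonymous.
Total: 1 + 0 + 1 = 2.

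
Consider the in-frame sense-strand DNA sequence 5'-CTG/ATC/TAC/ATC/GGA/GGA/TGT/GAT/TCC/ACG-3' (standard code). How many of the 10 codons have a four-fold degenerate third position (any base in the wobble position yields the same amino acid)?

Codon 1 CTG (Leu): third position 4-fold.
Codon 2 ATC (Ile): third position 3-fold.
Codon 3 TAC (Tyr): third position 2-fold.
Codon 4 ATC (Ile): third position 3-fold.
Codon 5 GGA (Gly): third position 4-fold.
Codon 6 GGA (Gly): third position 4-fold.
Codon 7 TGT (Cys): third position 2-fold.
Codon 8 GAT (Asp): third position 2-fold.
Codon 9 TCC (Ser): third position 4-fold.
Codon 10 ACG (Thr): third position 4-fold.
Four-fold degenerate third positions: 5.

5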